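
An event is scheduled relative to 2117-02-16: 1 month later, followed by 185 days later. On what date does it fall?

Counting forward 1 month from February 16, 2117:
month 2 + 1 = 3 → March 2117.
Day 16 is valid in March, giving March 16, 2117.
Adding 185 days from March 16, 2117:
March has 31 days, so 31 − 16 = 15 days remain after March 16, 2117; 185 − 15 = 170 left.
April 2117 has 30 days: 170 − 30 = 140 left.
May 2117 has 31 days: 140 − 31 = 109 left.
June 2117 has 30 days: 109 − 30 = 79 left.
July 2117 has 31 days: 79 − 31 = 48 left.
August 2117 has 31 days: 48 − 31 = 17 left.
17 days into September 2117 → September 17, 2117.

September 17, 2117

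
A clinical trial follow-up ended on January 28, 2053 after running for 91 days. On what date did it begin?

October 29, 2052

Counting back 91 days from January 28, 2053.
Going back 28 days from January 28, 2053 reaches the end of the previous month; 91 − 28 = 63 left.
December 2052 has 31 days: 63 − 31 = 32 left.
November 2052 has 30 days: 32 − 30 = 2 left.
October 2052 has 31 days; 31 − 2 = 29 → October 29, 2052.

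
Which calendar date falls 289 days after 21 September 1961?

Advancing 289 days from September 21, 1961.
September has 30 days, so 30 − 21 = 9 days remain after September 21, 1961; 289 − 9 = 280 left.
October 1961 has 31 days: 280 − 31 = 249 left.
November 1961 has 30 days: 249 − 30 = 219 left.
December 1961 has 31 days: 219 − 31 = 188 left.
January 1962 has 31 days: 188 − 31 = 157 left.
February 1962 has 28 days (1962 is not a leap year): 157 − 28 = 129 left.
March 1962 has 31 days: 129 − 31 = 98 left.
April 1962 has 30 days: 98 − 30 = 68 left.
May 1962 has 31 days: 68 − 31 = 37 left.
June 1962 has 30 days: 37 − 30 = 7 left.
7 days into July 1962 → July 7, 1962.

July 7, 1962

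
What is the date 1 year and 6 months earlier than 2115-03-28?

Going back 1 year and 6 months from March 28, 2115.
-1 year → 2114; month 3 − 6 = -3, which is month 9 of year 2113 → September 2113.
Day 28 is valid in September, giving September 28, 2113.

September 28, 2113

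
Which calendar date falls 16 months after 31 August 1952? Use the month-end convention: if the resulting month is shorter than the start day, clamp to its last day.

December 31, 1953

Adding 16 months from August 31, 1952.
month 8 + 16 = 24, which is month 12 of year 1953 → December 1953.
Day 31 is valid in December, giving December 31, 1953.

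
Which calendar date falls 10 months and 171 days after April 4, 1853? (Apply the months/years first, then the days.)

July 25, 1854

Advancing 10 months and 171 days from April 4, 1853: first the month/year part, then the days.
month 4 + 10 = 14, which is month 2 of year 1854 → February 1854.
Day 4 is valid in February, giving February 4, 1854.
Now add 171 days from February 4, 1854.
February has 28 days, so 28 − 4 = 24 days remain after February 4, 1854; 171 − 24 = 147 left.
March 1854 has 31 days: 147 − 31 = 116 left.
April 1854 has 30 days: 116 − 30 = 86 left.
May 1854 has 31 days: 86 − 31 = 55 left.
June 1854 has 30 days: 55 − 30 = 25 left.
25 days into July 1854 → July 25, 1854.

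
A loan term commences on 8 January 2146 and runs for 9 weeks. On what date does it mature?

March 12, 2146

Counting forward 9 weeks = 63 days from January 8, 2146.
January has 31 days, so 31 − 8 = 23 days remain after January 8, 2146; 63 − 23 = 40 left.
February 2146 has 28 days (2146 is not a leap year): 40 − 28 = 12 left.
12 days into March 2146 → March 12, 2146.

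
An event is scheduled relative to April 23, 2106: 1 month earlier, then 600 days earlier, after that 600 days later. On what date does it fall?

March 23, 2106

Counting back 1 month from April 23, 2106:
month 4 − 1 = 3 → March 2106.
Day 23 is valid in March, giving March 23, 2106.
Going back 600 days from March 23, 2106:
Going back 23 days from March 23, 2106 reaches the end of the previous month; 600 − 23 = 577 left.
February 2106 has 28 days (2106 is not a leap year): 577 − 28 = 549 left.
January 2106 has 31 days: 549 − 31 = 518 left.
December 2105 has 31 days: 518 − 31 = 487 left.
November 2105 has 30 days: 487 − 30 = 457 left.
October 2105 has 31 days: 457 − 31 = 426 left.
September 2105 has 30 days: 426 − 30 = 396 left.
August 2105 has 31 days: 396 − 31 = 365 left.
July 2105 has 31 days: 365 − 31 = 334 left.
June 2105 has 30 days: 334 − 30 = 304 left.
May 2105 has 31 days: 304 − 31 = 273 left.
April 2105 has 30 days: 273 − 30 = 243 left.
March 2105 has 31 days: 243 − 31 = 212 left.
February 2105 has 28 days (2105 is not a leap year): 212 − 28 = 184 left.
January 2105 has 31 days: 184 − 31 = 153 left.
December 2104 has 31 days: 153 − 31 = 122 left.
November 2104 has 30 days: 122 − 30 = 92 left.
October 2104 has 31 days: 92 − 31 = 61 left.
September 2104 has 30 days: 61 − 30 = 31 left.
August 2104 has 31 days: 31 − 31 = 0 left.
July 2104 has 31 days; 31 − 0 = 31 → July 31, 2104.
Advancing 600 days from July 31, 2104:
July has 31 days, so 31 − 31 = 0 days remain after July 31, 2104; 600 − 0 = 600 left.
August 2104 has 31 days: 600 − 31 = 569 left.
September 2104 has 30 days: 569 − 30 = 539 left.
October 2104 has 31 days: 539 − 31 = 508 left.
November 2104 has 30 days: 508 − 30 = 478 left.
December 2104 has 31 days: 478 − 31 = 447 left.
January 2105 has 31 days: 447 − 31 = 416 left.
February 2105 has 28 days (2105 is not a leap year): 416 − 28 = 388 left.
March 2105 has 31 days: 388 − 31 = 357 left.
April 2105 has 30 days: 357 − 30 = 327 left.
May 2105 has 31 days: 327 − 31 = 296 left.
June 2105 has 30 days: 296 − 30 = 266 left.
July 2105 has 31 days: 266 − 31 = 235 left.
August 2105 has 31 days: 235 − 31 = 204 left.
September 2105 has 30 days: 204 − 30 = 174 left.
October 2105 has 31 days: 174 − 31 = 143 left.
November 2105 has 30 days: 143 − 30 = 113 left.
December 2105 has 31 days: 113 − 31 = 82 left.
January 2106 has 31 days: 82 − 31 = 51 left.
February 2106 has 28 days (2106 is not a leap year): 51 − 28 = 23 left.
23 days into March 2106 → March 23, 2106.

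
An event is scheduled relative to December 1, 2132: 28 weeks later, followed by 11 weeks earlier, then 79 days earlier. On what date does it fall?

Adding 28 weeks (= 196 days) from December 1, 2132:
December has 31 days, so 31 − 1 = 30 days remain after December 1, 2132; 196 − 30 = 166 left.
January 2133 has 31 days: 166 − 31 = 135 left.
February 2133 has 28 days (2133 is not a leap year): 135 − 28 = 107 left.
March 2133 has 31 days: 107 − 31 = 76 left.
April 2133 has 30 days: 76 − 30 = 46 left.
May 2133 has 31 days: 46 − 31 = 15 left.
15 days into June 2133 → June 15, 2133.
Subtracting 11 weeks (= 77 days) from June 15, 2133:
Going back 15 days from June 15, 2133 reaches the end of the previous month; 77 − 15 = 62 left.
May 2133 has 31 days: 62 − 31 = 31 left.
April 2133 has 30 days: 31 − 30 = 1 left.
March 2133 has 31 days; 31 − 1 = 30 → March 30, 2133.
Subtracting 79 days from March 30, 2133:
Going back 30 days from March 30, 2133 reaches the end of the previous month; 79 − 30 = 49 left.
February 2133 has 28 days (2133 is not a leap year): 49 − 28 = 21 left.
January 2133 has 31 days; 31 − 21 = 10 → January 10, 2133.

January 10, 2133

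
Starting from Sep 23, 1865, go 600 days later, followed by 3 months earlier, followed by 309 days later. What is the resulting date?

Adding 600 days from September 23, 1865:
September has 30 days, so 30 − 23 = 7 days remain after September 23, 1865; 600 − 7 = 593 left.
October 1865 has 31 days: 593 − 31 = 562 left.
November 1865 has 30 days: 562 − 30 = 532 left.
December 1865 has 31 days: 532 − 31 = 501 left.
January 1866 has 31 days: 501 − 31 = 470 left.
February 1866 has 28 days (1866 is not a leap year): 470 − 28 = 442 left.
March 1866 has 31 days: 442 − 31 = 411 left.
April 1866 has 30 days: 411 − 30 = 381 left.
May 1866 has 31 days: 381 − 31 = 350 left.
June 1866 has 30 days: 350 − 30 = 320 left.
July 1866 has 31 days: 320 − 31 = 289 left.
August 1866 has 31 days: 289 − 31 = 258 left.
September 1866 has 30 days: 258 − 30 = 228 left.
October 1866 has 31 days: 228 − 31 = 197 left.
November 1866 has 30 days: 197 − 30 = 167 left.
December 1866 has 31 days: 167 − 31 = 136 left.
January 1867 has 31 days: 136 − 31 = 105 left.
February 1867 has 28 days (1867 is not a leap year): 105 − 28 = 77 left.
March 1867 has 31 days: 77 − 31 = 46 left.
April 1867 has 30 days: 46 − 30 = 16 left.
16 days into May 1867 → May 16, 1867.
Subtracting 3 months from May 16, 1867:
month 5 − 3 = 2 → February 1867.
Day 16 is valid in February, giving February 16, 1867.
Advancing 309 days from February 16, 1867:
February has 28 days, so 28 − 16 = 12 days remain after February 16, 1867; 309 − 12 = 297 left.
March 1867 has 31 days: 297 − 31 = 266 left.
April 1867 has 30 days: 266 − 30 = 236 left.
May 1867 has 31 days: 236 − 31 = 205 left.
June 1867 has 30 days: 205 − 30 = 175 left.
July 1867 has 31 days: 175 − 31 = 144 left.
August 1867 has 31 days: 144 − 31 = 113 left.
September 1867 has 30 days: 113 − 30 = 83 left.
October 1867 has 31 days: 83 − 31 = 52 left.
November 1867 has 30 days: 52 − 30 = 22 left.
22 days into December 1867 → December 22, 1867.

December 22, 1867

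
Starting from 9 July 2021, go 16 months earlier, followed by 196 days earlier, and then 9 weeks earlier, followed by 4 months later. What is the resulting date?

October 24, 2019

Subtracting 16 months from July 9, 2021:
month 7 − 16 = -9, which is month 3 of year 2020 → March 2020.
Day 9 is valid in March, giving March 9, 2020.
Counting back 196 days from March 9, 2020:
Going back 9 days from March 9, 2020 reaches the end of the previous month; 196 − 9 = 187 left.
February 2020 has 29 days (2020 is a leap year): 187 − 29 = 158 left.
January 2020 has 31 days: 158 − 31 = 127 left.
December 2019 has 31 days: 127 − 31 = 96 left.
November 2019 has 30 days: 96 − 30 = 66 left.
October 2019 has 31 days: 66 − 31 = 35 left.
September 2019 has 30 days: 35 − 30 = 5 left.
August 2019 has 31 days; 31 − 5 = 26 → August 26, 2019.
Subtracting 9 weeks (= 63 days) from August 26, 2019:
Going back 26 days from August 26, 2019 reaches the end of the previous month; 63 − 26 = 37 left.
July 2019 has 31 days: 37 − 31 = 6 left.
June 2019 has 30 days; 30 − 6 = 24 → June 24, 2019.
Counting forward 4 months from June 24, 2019:
month 6 + 4 = 10 → October 2019.
Day 24 is valid in October, giving October 24, 2019.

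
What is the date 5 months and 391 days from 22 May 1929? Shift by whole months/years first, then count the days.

November 17, 1930

Counting forward 5 months and 391 days from May 22, 1929: first the month/year part, then the days.
month 5 + 5 = 10 → October 1929.
Day 22 is valid in October, giving October 22, 1929.
Now add 391 days from October 22, 1929.
October has 31 days, so 31 − 22 = 9 days remain after October 22, 1929; 391 − 9 = 382 left.
November 1929 has 30 days: 382 − 30 = 352 left.
December 1929 has 31 days: 352 − 31 = 321 left.
January 1930 has 31 days: 321 − 31 = 290 left.
February 1930 has 28 days (1930 is not a leap year): 290 − 28 = 262 left.
March 1930 has 31 days: 262 − 31 = 231 left.
April 1930 has 30 days: 231 − 30 = 201 left.
May 1930 has 31 days: 201 − 31 = 170 left.
June 1930 has 30 days: 170 − 30 = 140 left.
July 1930 has 31 days: 140 − 31 = 109 left.
August 1930 has 31 days: 109 − 31 = 78 left.
September 1930 has 30 days: 78 − 30 = 48 left.
October 1930 has 31 days: 48 − 31 = 17 left.
17 days into November 1930 → November 17, 1930.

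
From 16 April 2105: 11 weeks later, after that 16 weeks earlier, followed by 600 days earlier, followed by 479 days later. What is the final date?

Adding 11 weeks (= 77 days) from April 16, 2105:
April has 30 days, so 30 − 16 = 14 days remain after April 16, 2105; 77 − 14 = 63 left.
May 2105 has 31 days: 63 − 31 = 32 left.
June 2105 has 30 days: 32 − 30 = 2 left.
2 days into July 2105 → July 2, 2105.
Counting back 16 weeks (= 112 days) from July 2, 2105:
Going back 2 days from July 2, 2105 reaches the end of the previous month; 112 − 2 = 110 left.
June 2105 has 30 days: 110 − 30 = 80 left.
May 2105 has 31 days: 80 − 31 = 49 left.
April 2105 has 30 days: 49 − 30 = 19 left.
March 2105 has 31 days; 31 − 19 = 12 → March 12, 2105.
Subtracting 600 days from March 12, 2105:
Going back 12 days from March 12, 2105 reaches the end of the previous month; 600 − 12 = 588 left.
February 2105 has 28 days (2105 is not a leap year): 588 − 28 = 560 left.
January 2105 has 31 days: 560 − 31 = 529 left.
December 2104 has 31 days: 529 − 31 = 498 left.
November 2104 has 30 days: 498 − 30 = 468 left.
October 2104 has 31 days: 468 − 31 = 437 left.
September 2104 has 30 days: 437 − 30 = 407 left.
August 2104 has 31 days: 407 − 31 = 376 left.
July 2104 has 31 days: 376 − 31 = 345 left.
June 2104 has 30 days: 345 − 30 = 315 left.
May 2104 has 31 days: 315 − 31 = 284 left.
April 2104 has 30 days: 284 − 30 = 254 left.
March 2104 has 31 days: 254 − 31 = 223 left.
February 2104 has 29 days (2104 is a leap year): 223 − 29 = 194 left.
January 2104 has 31 days: 194 − 31 = 163 left.
December 2103 has 31 days: 163 − 31 = 132 left.
November 2103 has 30 days: 132 − 30 = 102 left.
October 2103 has 31 days: 102 − 31 = 71 left.
September 2103 has 30 days: 71 − 30 = 41 left.
August 2103 has 31 days: 41 − 31 = 10 left.
July 2103 has 31 days; 31 − 10 = 21 → July 21, 2103.
Counting forward 479 days from July 21, 2103:
July has 31 days, so 31 − 21 = 10 days remain after July 21, 2103; 479 − 10 = 469 left.
August 2103 has 31 days: 469 − 31 = 438 left.
September 2103 has 30 days: 438 − 30 = 408 left.
October 2103 has 31 days: 408 − 31 = 377 left.
November 2103 has 30 days: 377 − 30 = 347 left.
December 2103 has 31 days: 347 − 31 = 316 left.
January 2104 has 31 days: 316 − 31 = 285 left.
February 2104 has 29 days (2104 is a leap year): 285 − 29 = 256 left.
March 2104 has 31 days: 256 − 31 = 225 left.
April 2104 has 30 days: 225 − 30 = 195 left.
May 2104 has 31 days: 195 − 31 = 164 left.
June 2104 has 30 days: 164 − 30 = 134 left.
July 2104 has 31 days: 134 − 31 = 103 left.
August 2104 has 31 days: 103 − 31 = 72 left.
September 2104 has 30 days: 72 − 30 = 42 left.
October 2104 has 31 days: 42 − 31 = 11 left.
11 days into November 2104 → November 11, 2104.

November 11, 2104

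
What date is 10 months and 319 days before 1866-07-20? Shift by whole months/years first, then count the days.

November 5, 1864

Counting back 10 months and 319 days from July 20, 1866: first the month/year part, then the days.
month 7 − 10 = -3, which is month 9 of year 1865 → September 1865.
Day 20 is valid in September, giving September 20, 1865.
Now subtract 319 days from September 20, 1865.
Going back 20 days from September 20, 1865 reaches the end of the previous month; 319 − 20 = 299 left.
August 1865 has 31 days: 299 − 31 = 268 left.
July 1865 has 31 days: 268 − 31 = 237 left.
June 1865 has 30 days: 237 − 30 = 207 left.
May 1865 has 31 days: 207 − 31 = 176 left.
April 1865 has 30 days: 176 − 30 = 146 left.
March 1865 has 31 days: 146 − 31 = 115 left.
February 1865 has 28 days (1865 is not a leap year): 115 − 28 = 87 left.
January 1865 has 31 days: 87 − 31 = 56 left.
December 1864 has 31 days: 56 − 31 = 25 left.
November 1864 has 30 days; 30 − 25 = 5 → November 5, 1864.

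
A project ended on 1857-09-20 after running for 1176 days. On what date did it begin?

Counting back 1176 days from September 20, 1857.
Going back 20 days from September 20, 1857 reaches the end of the previous month; 1176 − 20 = 1156 left.
August 1857 has 31 days: 1156 − 31 = 1125 left.
July 1857 has 31 days: 1125 − 31 = 1094 left.
June 1857 has 30 days: 1094 − 30 = 1064 left.
May 1857 has 31 days: 1064 − 31 = 1033 left.
April 1857 has 30 days: 1033 − 30 = 1003 left.
March 1857 has 31 days: 1003 − 31 = 972 left.
February 1857 has 28 days (1857 is not a leap year): 972 − 28 = 944 left.
January 1857 has 31 days: 944 − 31 = 913 left.
December 1856 has 31 days: 913 − 31 = 882 left.
November 1856 has 30 days: 882 − 30 = 852 left.
October 1856 has 31 days: 852 − 31 = 821 left.
September 1856 has 30 days: 821 − 30 = 791 left.
August 1856 has 31 days: 791 − 31 = 760 left.
July 1856 has 31 days: 760 − 31 = 729 left.
June 1856 has 30 days: 729 − 30 = 699 left.
May 1856 has 31 days: 699 − 31 = 668 left.
April 1856 has 30 days: 668 − 30 = 638 left.
March 1856 has 31 days: 638 − 31 = 607 left.
February 1856 has 29 days (1856 is a leap year): 607 − 29 = 578 left.
January 1856 has 31 days: 578 − 31 = 547 left.
December 1855 has 31 days: 547 − 31 = 516 left.
November 1855 has 30 days: 516 − 30 = 486 left.
October 1855 has 31 days: 486 − 31 = 455 left.
September 1855 has 30 days: 455 − 30 = 425 left.
August 1855 has 31 days: 425 − 31 = 394 left.
July 1855 has 31 days: 394 − 31 = 363 left.
June 1855 has 30 days: 363 − 30 = 333 left.
May 1855 has 31 days: 333 − 31 = 302 left.
April 1855 has 30 days: 302 − 30 = 272 left.
March 1855 has 31 days: 272 − 31 = 241 left.
February 1855 has 28 days (1855 is not a leap year): 241 − 28 = 213 left.
January 1855 has 31 days: 213 − 31 = 182 left.
December 1854 has 31 days: 182 − 31 = 151 left.
November 1854 has 30 days: 151 − 30 = 121 left.
October 1854 has 31 days: 121 − 31 = 90 left.
September 1854 has 30 days: 90 − 30 = 60 left.
August 1854 has 31 days: 60 − 31 = 29 left.
July 1854 has 31 days; 31 − 29 = 2 → July 2, 1854.

July 2, 1854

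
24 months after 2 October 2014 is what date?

October 2, 2016

Advancing 24 months from October 2, 2014.
month 10 + 24 = 34, which is month 10 of year 2016 → October 2016.
Day 2 is valid in October, giving October 2, 2016.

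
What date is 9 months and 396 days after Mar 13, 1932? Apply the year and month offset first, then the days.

Adding 9 months and 396 days from March 13, 1932: first the month/year part, then the days.
month 3 + 9 = 12 → December 1932.
Day 13 is valid in December, giving December 13, 1932.
Now add 396 days from December 13, 1932.
December has 31 days, so 31 − 13 = 18 days remain after December 13, 1932; 396 − 18 = 378 left.
January 1933 has 31 days: 378 − 31 = 347 left.
February 1933 has 28 days (1933 is not a leap year): 347 − 28 = 319 left.
March 1933 has 31 days: 319 − 31 = 288 left.
April 1933 has 30 days: 288 − 30 = 258 left.
May 1933 has 31 days: 258 − 31 = 227 left.
June 1933 has 30 days: 227 − 30 = 197 left.
July 1933 has 31 days: 197 − 31 = 166 left.
August 1933 has 31 days: 166 − 31 = 135 left.
September 1933 has 30 days: 135 − 30 = 105 left.
October 1933 has 31 days: 105 − 31 = 74 left.
November 1933 has 30 days: 74 − 30 = 44 left.
December 1933 has 31 days: 44 − 31 = 13 left.
13 days into January 1934 → January 13, 1934.

January 13, 1934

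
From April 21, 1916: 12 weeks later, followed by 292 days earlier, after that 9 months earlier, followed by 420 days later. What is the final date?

Adding 12 weeks (= 84 days) from April 21, 1916:
April has 30 days, so 30 − 21 = 9 days remain after April 21, 1916; 84 − 9 = 75 left.
May 1916 has 31 days: 75 − 31 = 44 left.
June 1916 has 30 days: 44 − 30 = 14 left.
14 days into July 1916 → July 14, 1916.
Counting back 292 days from July 14, 1916:
Going back 14 days from July 14, 1916 reaches the end of the previous month; 292 − 14 = 278 left.
June 1916 has 30 days: 278 − 30 = 248 left.
May 1916 has 31 days: 248 − 31 = 217 left.
April 1916 has 30 days: 217 − 30 = 187 left.
March 1916 has 31 days: 187 − 31 = 156 left.
February 1916 has 29 days (1916 is a leap year): 156 − 29 = 127 left.
January 1916 has 31 days: 127 − 31 = 96 left.
December 1915 has 31 days: 96 − 31 = 65 left.
November 1915 has 30 days: 65 − 30 = 35 left.
October 1915 has 31 days: 35 − 31 = 4 left.
September 1915 has 30 days; 30 − 4 = 26 → September 26, 1915.
Counting back 9 months from September 26, 1915:
month 9 − 9 = 0, which is month 12 of year 1914 → December 1914.
Day 26 is valid in December, giving December 26, 1914.
Adding 420 days from December 26, 1914:
December has 31 days, so 31 − 26 = 5 days remain after December 26, 1914; 420 − 5 = 415 left.
January 1915 has 31 days: 415 − 31 = 384 left.
February 1915 has 28 days (1915 is not a leap year): 384 − 28 = 356 left.
March 1915 has 31 days: 356 − 31 = 325 left.
April 1915 has 30 days: 325 − 30 = 295 left.
May 1915 has 31 days: 295 − 31 = 264 left.
June 1915 has 30 days: 264 − 30 = 234 left.
July 1915 has 31 days: 234 − 31 = 203 left.
August 1915 has 31 days: 203 − 31 = 172 left.
September 1915 has 30 days: 172 − 30 = 142 left.
October 1915 has 31 days: 142 − 31 = 111 left.
November 1915 has 30 days: 111 − 30 = 81 left.
December 1915 has 31 days: 81 − 31 = 50 left.
January 1916 has 31 days: 50 − 31 = 19 left.
19 days into February 1916 → February 19, 1916.

February 19, 1916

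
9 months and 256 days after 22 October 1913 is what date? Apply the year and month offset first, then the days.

Advancing 9 months and 256 days from October 22, 1913: first the month/year part, then the days.
month 10 + 9 = 19, which is month 7 of year 1914 → July 1914.
Day 22 is valid in July, giving July 22, 1914.
Now add 256 days from July 22, 1914.
July has 31 days, so 31 − 22 = 9 days remain after July 22, 1914; 256 − 9 = 247 left.
August 1914 has 31 days: 247 − 31 = 216 left.
September 1914 has 30 days: 216 − 30 = 186 left.
October 1914 has 31 days: 186 − 31 = 155 left.
November 1914 has 30 days: 155 − 30 = 125 left.
December 1914 has 31 days: 125 − 31 = 94 left.
January 1915 has 31 days: 94 − 31 = 63 left.
February 1915 has 28 days (1915 is not a leap year): 63 − 28 = 35 left.
March 1915 has 31 days: 35 − 31 = 4 left.
4 days into April 1915 → April 4, 1915.

April 4, 1915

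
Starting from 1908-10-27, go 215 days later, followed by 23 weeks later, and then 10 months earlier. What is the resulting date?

January 7, 1909

Counting forward 215 days from October 27, 1908:
October has 31 days, so 31 − 27 = 4 days remain after October 27, 1908; 215 − 4 = 211 left.
November 1908 has 30 days: 211 − 30 = 181 left.
December 1908 has 31 days: 181 − 31 = 150 left.
January 1909 has 31 days: 150 − 31 = 119 left.
February 1909 has 28 days (1909 is not a leap year): 119 − 28 = 91 left.
March 1909 has 31 days: 91 − 31 = 60 left.
April 1909 has 30 days: 60 − 30 = 30 left.
30 days into May 1909 → May 30, 1909.
Adding 23 weeks (= 161 days) from May 30, 1909:
May has 31 days, so 31 − 30 = 1 day remains after May 30, 1909; 161 − 1 = 160 left.
June 1909 has 30 days: 160 − 30 = 130 left.
July 1909 has 31 days: 130 − 31 = 99 left.
August 1909 has 31 days: 99 − 31 = 68 left.
September 1909 has 30 days: 68 − 30 = 38 left.
October 1909 has 31 days: 38 − 31 = 7 left.
7 days into November 1909 → November 7, 1909.
Subtracting 10 months from November 7, 1909:
month 11 − 10 = 1 → January 1909.
Day 7 is valid in January, giving January 7, 1909.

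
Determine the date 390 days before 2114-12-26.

December 1, 2113

Subtracting 390 days from December 26, 2114.
Going back 26 days from December 26, 2114 reaches the end of the previous month; 390 − 26 = 364 left.
November 2114 has 30 days: 364 − 30 = 334 left.
October 2114 has 31 days: 334 − 31 = 303 left.
September 2114 has 30 days: 303 − 30 = 273 left.
August 2114 has 31 days: 273 − 31 = 242 left.
July 2114 has 31 days: 242 − 31 = 211 left.
June 2114 has 30 days: 211 − 30 = 181 left.
May 2114 has 31 days: 181 − 31 = 150 left.
April 2114 has 30 days: 150 − 30 = 120 left.
March 2114 has 31 days: 120 − 31 = 89 left.
February 2114 has 28 days (2114 is not a leap year): 89 − 28 = 61 left.
January 2114 has 31 days: 61 − 31 = 30 left.
December 2113 has 31 days; 31 − 30 = 1 → December 1, 2113.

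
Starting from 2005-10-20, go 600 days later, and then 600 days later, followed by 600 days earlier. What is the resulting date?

June 12, 2007

Adding 600 days from October 20, 2005:
October has 31 days, so 31 − 20 = 11 days remain after October 20, 2005; 600 − 11 = 589 left.
November 2005 has 30 days: 589 − 30 = 559 left.
December 2005 has 31 days: 559 − 31 = 528 left.
January 2006 has 31 days: 528 − 31 = 497 left.
February 2006 has 28 days (2006 is not a leap year): 497 − 28 = 469 left.
March 2006 has 31 days: 469 − 31 = 438 left.
April 2006 has 30 days: 438 − 30 = 408 left.
May 2006 has 31 days: 408 − 31 = 377 left.
June 2006 has 30 days: 377 − 30 = 347 left.
July 2006 has 31 days: 347 − 31 = 316 left.
August 2006 has 31 days: 316 − 31 = 285 left.
September 2006 has 30 days: 285 − 30 = 255 left.
October 2006 has 31 days: 255 − 31 = 224 left.
November 2006 has 30 days: 224 − 30 = 194 left.
December 2006 has 31 days: 194 − 31 = 163 left.
January 2007 has 31 days: 163 − 31 = 132 left.
February 2007 has 28 days (2007 is not a leap year): 132 − 28 = 104 left.
March 2007 has 31 days: 104 − 31 = 73 left.
April 2007 has 30 days: 73 − 30 = 43 left.
May 2007 has 31 days: 43 − 31 = 12 left.
12 days into June 2007 → June 12, 2007.
Advancing 600 days from June 12, 2007:
June has 30 days, so 30 − 12 = 18 days remain after June 12, 2007; 600 − 18 = 582 left.
July 2007 has 31 days: 582 − 31 = 551 left.
August 2007 has 31 days: 551 − 31 = 520 left.
September 2007 has 30 days: 520 − 30 = 490 left.
October 2007 has 31 days: 490 − 31 = 459 left.
November 2007 has 30 days: 459 − 30 = 429 left.
December 2007 has 31 days: 429 − 31 = 398 left.
January 2008 has 31 days: 398 − 31 = 367 left.
February 2008 has 29 days (2008 is a leap year): 367 − 29 = 338 left.
March 2008 has 31 days: 338 − 31 = 307 left.
April 2008 has 30 days: 307 − 30 = 277 left.
May 2008 has 31 days: 277 − 31 = 246 left.
June 2008 has 30 days: 246 − 30 = 216 left.
July 2008 has 31 days: 216 − 31 = 185 left.
August 2008 has 31 days: 185 − 31 = 154 left.
September 2008 has 30 days: 154 − 30 = 124 left.
October 2008 has 31 days: 124 − 31 = 93 left.
November 2008 has 30 days: 93 − 30 = 63 left.
December 2008 has 31 days: 63 − 31 = 32 left.
January 2009 has 31 days: 32 − 31 = 1 left.
1 day into February 2009 → February 1, 2009.
Counting back 600 days from February 1, 2009:
Going back 1 day from February 1, 2009 reaches the end of the previous month; 600 − 1 = 599 left.
January 2009 has 31 days: 599 − 31 = 568 left.
December 2008 has 31 days: 568 − 31 = 537 left.
November 2008 has 30 days: 537 − 30 = 507 left.
October 2008 has 31 days: 507 − 31 = 476 left.
September 2008 has 30 days: 476 − 30 = 446 left.
August 2008 has 31 days: 446 − 31 = 415 left.
July 2008 has 31 days: 415 − 31 = 384 left.
June 2008 has 30 days: 384 − 30 = 354 left.
May 2008 has 31 days: 354 − 31 = 323 left.
April 2008 has 30 days: 323 − 30 = 293 left.
March 2008 has 31 days: 293 − 31 = 262 left.
February 2008 has 29 days (2008 is a leap year): 262 − 29 = 233 left.
January 2008 has 31 days: 233 − 31 = 202 left.
December 2007 has 31 days: 202 − 31 = 171 left.
November 2007 has 30 days: 171 − 30 = 141 left.
October 2007 has 31 days: 141 − 31 = 110 left.
September 2007 has 30 days: 110 − 30 = 80 left.
August 2007 has 31 days: 80 − 31 = 49 left.
July 2007 has 31 days: 49 − 31 = 18 left.
June 2007 has 30 days; 30 − 18 = 12 → June 12, 2007.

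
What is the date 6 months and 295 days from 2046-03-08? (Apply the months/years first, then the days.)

June 30, 2047

Counting forward 6 months and 295 days from March 8, 2046: first the month/year part, then the days.
month 3 + 6 = 9 → September 2046.
Day 8 is valid in September, giving September 8, 2046.
Now add 295 days from September 8, 2046.
September has 30 days, so 30 − 8 = 22 days remain after September 8, 2046; 295 − 22 = 273 left.
October 2046 has 31 days: 273 − 31 = 242 left.
November 2046 has 30 days: 242 − 30 = 212 left.
December 2046 has 31 days: 212 − 31 = 181 left.
January 2047 has 31 days: 181 − 31 = 150 left.
February 2047 has 28 days (2047 is not a leap year): 150 − 28 = 122 left.
March 2047 has 31 days: 122 − 31 = 91 left.
April 2047 has 30 days: 91 − 30 = 61 left.
May 2047 has 31 days: 61 − 31 = 30 left.
30 days into June 2047 → June 30, 2047.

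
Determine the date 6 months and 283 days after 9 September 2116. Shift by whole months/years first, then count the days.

December 17, 2117

Adding 6 months and 283 days from September 9, 2116: first the month/year part, then the days.
month 9 + 6 = 15, which is month 3 of year 2117 → March 2117.
Day 9 is valid in March, giving March 9, 2117.
Now add 283 days from March 9, 2117.
March has 31 days, so 31 − 9 = 22 days remain after March 9, 2117; 283 − 22 = 261 left.
April 2117 has 30 days: 261 − 30 = 231 left.
May 2117 has 31 days: 231 − 31 = 200 left.
June 2117 has 30 days: 200 − 30 = 170 left.
July 2117 has 31 days: 170 − 31 = 139 left.
August 2117 has 31 days: 139 − 31 = 108 left.
September 2117 has 30 days: 108 − 30 = 78 left.
October 2117 has 31 days: 78 − 31 = 47 left.
November 2117 has 30 days: 47 − 30 = 17 left.
17 days into December 2117 → December 17, 2117.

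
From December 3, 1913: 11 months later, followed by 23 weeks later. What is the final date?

April 13, 1915

Counting forward 11 months from December 3, 1913:
month 12 + 11 = 23, which is month 11 of year 1914 → November 1914.
Day 3 is valid in November, giving November 3, 1914.
Counting forward 23 weeks (= 161 days) from November 3, 1914:
November has 30 days, so 30 − 3 = 27 days remain after November 3, 1914; 161 − 27 = 134 left.
December 1914 has 31 days: 134 − 31 = 103 left.
January 1915 has 31 days: 103 − 31 = 72 left.
February 1915 has 28 days (1915 is not a leap year): 72 − 28 = 44 left.
March 1915 has 31 days: 44 − 31 = 13 left.
13 days into April 1915 → April 13, 1915.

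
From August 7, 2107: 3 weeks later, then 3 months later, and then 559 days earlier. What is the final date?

Counting forward 3 weeks (= 21 days) from August 7, 2107:
August has 31 days; 7 + 21 = 28, still in August.
Adding 3 months from August 28, 2107:
month 8 + 3 = 11 → November 2107.
Day 28 is valid in November, giving November 28, 2107.
Going back 559 days from November 28, 2107:
Going back 28 days from November 28, 2107 reaches the end of the previous month; 559 − 28 = 531 left.
October 2107 has 31 days: 531 − 31 = 500 left.
September 2107 has 30 days: 500 − 30 = 470 left.
August 2107 has 31 days: 470 − 31 = 439 left.
July 2107 has 31 days: 439 − 31 = 408 left.
June 2107 has 30 days: 408 − 30 = 378 left.
May 2107 has 31 days: 378 − 31 = 347 left.
April 2107 has 30 days: 347 − 30 = 317 left.
March 2107 has 31 days: 317 − 31 = 286 left.
February 2107 has 28 days (2107 is not a leap year): 286 − 28 = 258 left.
January 2107 has 31 days: 258 − 31 = 227 left.
December 2106 has 31 days: 227 − 31 = 196 left.
November 2106 has 30 days: 196 − 30 = 166 left.
October 2106 has 31 days: 166 − 31 = 135 left.
September 2106 has 30 days: 135 − 30 = 105 left.
August 2106 has 31 days: 105 − 31 = 74 left.
July 2106 has 31 days: 74 − 31 = 43 left.
June 2106 has 30 days: 43 − 30 = 13 left.
May 2106 has 31 days; 31 − 13 = 18 → May 18, 2106.

May 18, 2106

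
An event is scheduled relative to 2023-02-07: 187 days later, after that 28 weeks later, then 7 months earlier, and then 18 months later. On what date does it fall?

Adding 187 days from February 7, 2023:
February has 28 days, so 28 − 7 = 21 days remain after February 7, 2023; 187 − 21 = 166 left.
March 2023 has 31 days: 166 − 31 = 135 left.
April 2023 has 30 days: 135 − 30 = 105 left.
May 2023 has 31 days: 105 − 31 = 74 left.
June 2023 has 30 days: 74 − 30 = 44 left.
July 2023 has 31 days: 44 − 31 = 13 left.
13 days into August 2023 → August 13, 2023.
Advancing 28 weeks (= 196 days) from August 13, 2023:
August has 31 days, so 31 − 13 = 18 days remain after August 13, 2023; 196 − 18 = 178 left.
September 2023 has 30 days: 178 − 30 = 148 left.
October 2023 has 31 days: 148 − 31 = 117 left.
November 2023 has 30 days: 117 − 30 = 87 left.
December 2023 has 31 days: 87 − 31 = 56 left.
January 2024 has 31 days: 56 − 31 = 25 left.
25 days into February 2024 → February 25, 2024.
Subtracting 7 months from February 25, 2024:
month 2 − 7 = -5, which is month 7 of year 2023 → July 2023.
Day 25 is valid in July, giving July 25, 2023.
Counting forward 18 months from July 25, 2023:
month 7 + 18 = 25, which is month 1 of year 2025 → January 2025.
Day 25 is valid in January, giving January 25, 2025.

January 25, 2025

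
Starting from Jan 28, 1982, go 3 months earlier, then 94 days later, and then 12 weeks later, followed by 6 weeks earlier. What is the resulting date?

Counting back 3 months from January 28, 1982:
month 1 − 3 = -2, which is month 10 of year 1981 → October 1981.
Day 28 is valid in October, giving October 28, 1981.
Counting forward 94 days from October 28, 1981:
October has 31 days, so 31 − 28 = 3 days remain after October 28, 1981; 94 − 3 = 91 left.
November 1981 has 30 days: 91 − 30 = 61 left.
December 1981 has 31 days: 61 − 31 = 30 left.
30 days into January 1982 → January 30, 1982.
Adding 12 weeks (= 84 days) from January 30, 1982:
January has 31 days, so 31 − 30 = 1 day remains after January 30, 1982; 84 − 1 = 83 left.
February 1982 has 28 days (1982 is not a leap year): 83 − 28 = 55 left.
March 1982 has 31 days: 55 − 31 = 24 left.
24 days into April 1982 → April 24, 1982.
Subtracting 6 weeks (= 42 days) from April 24, 1982:
Going back 24 days from April 24, 1982 reaches the end of the previous month; 42 − 24 = 18 left.
March 1982 has 31 days; 31 − 18 = 13 → March 13, 1982.

March 13, 1982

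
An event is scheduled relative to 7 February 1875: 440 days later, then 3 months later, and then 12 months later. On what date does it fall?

Advancing 440 days from February 7, 1875:
February has 28 days, so 28 − 7 = 21 days remain after February 7, 1875; 440 − 21 = 419 left.
March 1875 has 31 days: 419 − 31 = 388 left.
April 1875 has 30 days: 388 − 30 = 358 left.
May 1875 has 31 days: 358 − 31 = 327 left.
June 1875 has 30 days: 327 − 30 = 297 left.
July 1875 has 31 days: 297 − 31 = 266 left.
August 1875 has 31 days: 266 − 31 = 235 left.
September 1875 has 30 days: 235 − 30 = 205 left.
October 1875 has 31 days: 205 − 31 = 174 left.
November 1875 has 30 days: 174 − 30 = 144 left.
December 1875 has 31 days: 144 − 31 = 113 left.
January 1876 has 31 days: 113 − 31 = 82 left.
February 1876 has 29 days (1876 is a leap year): 82 − 29 = 53 left.
March 1876 has 31 days: 53 − 31 = 22 left.
22 days into April 1876 → April 22, 1876.
Adding 3 months from April 22, 1876:
month 4 + 3 = 7 → July 1876.
Day 22 is valid in July, giving July 22, 1876.
Advancing 12 months from July 22, 1876:
month 7 + 12 = 19, which is month 7 of year 1877 → July 1877.
Day 22 is valid in July, giving July 22, 1877.

July 22, 1877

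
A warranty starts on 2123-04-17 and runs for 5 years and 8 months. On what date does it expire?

Counting forward 5 years and 8 months from April 17, 2123.
+5 years → 2128; month 4 + 8 = 12 → December 2128.
Day 17 is valid in December, giving December 17, 2128.

December 17, 2128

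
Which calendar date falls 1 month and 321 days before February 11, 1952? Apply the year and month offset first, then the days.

February 24, 1951

Subtracting 1 month and 321 days from February 11, 1952: first the month/year part, then the days.
month 2 − 1 = 1 → January 1952.
Day 11 is valid in January, giving January 11, 1952.
Now subtract 321 days from January 11, 1952.
Going back 11 days from January 11, 1952 reaches the end of the previous month; 321 − 11 = 310 left.
December 1951 has 31 days: 310 − 31 = 279 left.
November 1951 has 30 days: 279 − 30 = 249 left.
October 1951 has 31 days: 249 − 31 = 218 left.
September 1951 has 30 days: 218 − 30 = 188 left.
August 1951 has 31 days: 188 − 31 = 157 left.
July 1951 has 31 days: 157 − 31 = 126 left.
June 1951 has 30 days: 126 − 30 = 96 left.
May 1951 has 31 days: 96 − 31 = 65 left.
April 1951 has 30 days: 65 − 30 = 35 left.
March 1951 has 31 days: 35 − 31 = 4 left.
February 1951 has 28 days; 28 − 4 = 24 → February 24, 1951.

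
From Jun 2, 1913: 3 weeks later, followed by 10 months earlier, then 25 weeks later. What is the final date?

Advancing 3 weeks (= 21 days) from June 2, 1913:
June has 30 days; 2 + 21 = 23, still in June.
Subtracting 10 months from June 23, 1913:
month 6 − 10 = -4, which is month 8 of year 1912 → August 1912.
Day 23 is valid in August, giving August 23, 1912.
Advancing 25 weeks (= 175 days) from August 23, 1912:
August has 31 days, so 31 − 23 = 8 days remain after August 23, 1912; 175 − 8 = 167 left.
September 1912 has 30 days: 167 − 30 = 137 left.
October 1912 has 31 days: 137 − 31 = 106 left.
November 1912 has 30 days: 106 − 30 = 76 left.
December 1912 has 31 days: 76 − 31 = 45 left.
January 1913 has 31 days: 45 − 31 = 14 left.
14 days into February 1913 → February 14, 1913.

February 14, 1913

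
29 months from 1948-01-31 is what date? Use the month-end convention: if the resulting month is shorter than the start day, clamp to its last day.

June 30, 1950

Counting forward 29 months from January 31, 1948.
month 1 + 29 = 30, which is month 6 of year 1950 → June 1950.
June 1950 has only 30 days and the start was day 31, so the date clamps to June 30, 1950.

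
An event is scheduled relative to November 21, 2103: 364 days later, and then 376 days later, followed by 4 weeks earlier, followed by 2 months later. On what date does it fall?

Advancing 364 days from November 21, 2103:
November has 30 days, so 30 − 21 = 9 days remain after November 21, 2103; 364 − 9 = 355 left.
December 2103 has 31 days: 355 − 31 = 324 left.
January 2104 has 31 days: 324 − 31 = 293 left.
February 2104 has 29 days (2104 is a leap year): 293 − 29 = 264 left.
March 2104 has 31 days: 264 − 31 = 233 left.
April 2104 has 30 days: 233 − 30 = 203 left.
May 2104 has 31 days: 203 − 31 = 172 left.
June 2104 has 30 days: 172 − 30 = 142 left.
July 2104 has 31 days: 142 − 31 = 111 left.
August 2104 has 31 days: 111 − 31 = 80 left.
September 2104 has 30 days: 80 − 30 = 50 left.
October 2104 has 31 days: 50 − 31 = 19 left.
19 days into November 2104 → November 19, 2104.
Counting forward 376 days from November 19, 2104:
November has 30 days, so 30 − 19 = 11 days remain after November 19, 2104; 376 − 11 = 365 left.
December 2104 has 31 days: 365 − 31 = 334 left.
January 2105 has 31 days: 334 − 31 = 303 left.
February 2105 has 28 days (2105 is not a leap year): 303 − 28 = 275 left.
March 2105 has 31 days: 275 − 31 = 244 left.
April 2105 has 30 days: 244 − 30 = 214 left.
May 2105 has 31 days: 214 − 31 = 183 left.
June 2105 has 30 days: 183 − 30 = 153 left.
July 2105 has 31 days: 153 − 31 = 122 left.
August 2105 has 31 days: 122 − 31 = 91 left.
September 2105 has 30 days: 91 − 30 = 61 left.
October 2105 has 31 days: 61 − 31 = 30 left.
30 days into November 2105 → November 30, 2105.
Subtracting 4 weeks (= 28 days) from November 30, 2105:
30 − 28 = 2, still in November 2105.
Counting forward 2 months from November 2, 2105:
month 11 + 2 = 13, which is month 1 of year 2106 → January 2106.
Day 2 is valid in January, giving January 2, 2106.

January 2, 2106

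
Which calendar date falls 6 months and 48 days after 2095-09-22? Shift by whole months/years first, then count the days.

Adding 6 months and 48 days from September 22, 2095: first the month/year part, then the days.
month 9 + 6 = 15, which is month 3 of year 2096 → March 2096.
Day 22 is valid in March, giving March 22, 2096.
Now add 48 days from March 22, 2096.
March has 31 days, so 31 − 22 = 9 days remain after March 22, 2096; 48 − 9 = 39 left.
April 2096 has 30 days: 39 − 30 = 9 left.
9 days into May 2096 → May 9, 2096.

May 9, 2096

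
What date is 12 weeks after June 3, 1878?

August 26, 1878

Advancing 12 weeks = 84 days from June 3, 1878.
June has 30 days, so 30 − 3 = 27 days remain after June 3, 1878; 84 − 27 = 57 left.
July 1878 has 31 days: 57 − 31 = 26 left.
26 days into August 1878 → August 26, 1878.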